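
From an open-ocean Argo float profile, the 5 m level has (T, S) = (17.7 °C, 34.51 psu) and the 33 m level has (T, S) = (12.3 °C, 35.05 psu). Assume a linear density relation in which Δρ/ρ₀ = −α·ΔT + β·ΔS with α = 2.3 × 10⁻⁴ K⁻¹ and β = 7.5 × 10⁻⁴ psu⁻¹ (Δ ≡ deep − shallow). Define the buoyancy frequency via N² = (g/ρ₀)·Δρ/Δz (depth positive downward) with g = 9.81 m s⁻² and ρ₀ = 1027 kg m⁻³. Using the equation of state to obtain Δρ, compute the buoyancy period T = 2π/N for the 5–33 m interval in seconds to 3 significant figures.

ΔT = -5.4 K, ΔS = +0.54 psu (deep − shallow).
Δρ/ρ₀ = −αΔT + βΔS = 1.242 × 10⁻³ + 4.05 × 10⁻⁴ = 1.647 × 10⁻³, so Δρ ≈ 1.691 kg m⁻³.
N² = (g/ρ₀)·Δρ/Δz = g·(Δρ/ρ₀)/Δz = 9.81 × 1.647 × 10⁻³ / 28 = 5.7704 × 10⁻⁴ s⁻².
N = √(5.7704 × 10⁻⁴) = 0.024022 rad s⁻¹ → T = 2π/N = 261.56 s ≈ 262 s.

262 s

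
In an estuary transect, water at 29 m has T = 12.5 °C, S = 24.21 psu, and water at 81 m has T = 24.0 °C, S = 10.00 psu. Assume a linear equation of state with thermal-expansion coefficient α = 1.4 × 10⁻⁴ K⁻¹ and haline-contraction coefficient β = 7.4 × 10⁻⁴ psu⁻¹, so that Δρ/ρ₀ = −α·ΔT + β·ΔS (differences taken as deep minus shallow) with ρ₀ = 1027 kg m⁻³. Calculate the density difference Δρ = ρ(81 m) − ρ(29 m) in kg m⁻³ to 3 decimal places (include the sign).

-12.453 kg m⁻³

ΔT = +11.5 K, ΔS = -14.21 psu (deep − shallow).
Δρ/ρ₀ = −(1.4 × 10⁻⁴)(+11.5) + (7.4 × 10⁻⁴)(-14.21) = -0.0121254.
Δρ = 1027 × (-0.0121254) = -12.453 kg m⁻³.
Negative Δρ: lighter below, statically unstable.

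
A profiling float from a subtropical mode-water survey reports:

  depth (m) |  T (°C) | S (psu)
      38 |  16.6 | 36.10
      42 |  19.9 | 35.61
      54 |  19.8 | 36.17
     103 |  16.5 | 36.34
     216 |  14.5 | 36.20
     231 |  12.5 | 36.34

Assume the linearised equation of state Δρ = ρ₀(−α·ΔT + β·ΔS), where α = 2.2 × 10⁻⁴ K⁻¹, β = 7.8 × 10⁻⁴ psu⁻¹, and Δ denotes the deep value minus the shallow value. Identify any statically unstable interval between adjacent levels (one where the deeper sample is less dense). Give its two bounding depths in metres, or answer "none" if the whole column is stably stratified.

Evaluate Δρ/ρ₀ = −αΔT + βΔS across each adjacent pair:
  38–42 m: −αΔT+βΔS = −(2.2 × 10⁻⁴)(+3.3)+(7.8 × 10⁻⁴)(-0.49) = -1.1 × 10⁻³ → UNSTABLE
  42–54 m: −αΔT+βΔS = −(2.2 × 10⁻⁴)(-0.1)+(7.8 × 10⁻⁴)(+0.56) = 4.6 × 10⁻⁴ → stable
  54–103 m: −αΔT+βΔS = −(2.2 × 10⁻⁴)(-3.3)+(7.8 × 10⁻⁴)(+0.17) = 8.6 × 10⁻⁴ → stable
  103–216 m: −αΔT+βΔS = −(2.2 × 10⁻⁴)(-2.0)+(7.8 × 10⁻⁴)(-0.14) = 3.3 × 10⁻⁴ → stable
  216–231 m: −αΔT+βΔS = −(2.2 × 10⁻⁴)(-2.0)+(7.8 × 10⁻⁴)(+0.14) = 5.5 × 10⁻⁴ → stable
The 38–42 m interval has Δρ < 0: lighter water underlies denser water.

38–42 m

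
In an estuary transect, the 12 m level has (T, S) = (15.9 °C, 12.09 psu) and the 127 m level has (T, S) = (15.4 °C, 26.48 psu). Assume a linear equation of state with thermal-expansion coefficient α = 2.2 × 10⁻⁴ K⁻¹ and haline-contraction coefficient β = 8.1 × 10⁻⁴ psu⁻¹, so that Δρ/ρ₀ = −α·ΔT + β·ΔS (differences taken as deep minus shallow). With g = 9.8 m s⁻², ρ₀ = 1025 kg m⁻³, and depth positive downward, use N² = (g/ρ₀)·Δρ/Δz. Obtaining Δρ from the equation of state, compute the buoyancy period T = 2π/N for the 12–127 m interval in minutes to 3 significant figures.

3.31 min

ΔT = -0.5 K, ΔS = +14.39 psu (deep − shallow).
Δρ/ρ₀ = −αΔT + βΔS = 1.10 × 10⁻⁴ + 0.0116559 = 0.0117659, so Δρ ≈ 12.06 kg m⁻³.
N² = (g/ρ₀)·Δρ/Δz = g·(Δρ/ρ₀)/Δz = 9.8 × 0.0117659 / 115 = 1.0027 × 10⁻³ s⁻².
N = √(1.0027 × 10⁻³) = 0.031665 rad s⁻¹ → T = 2π/N = 198.43 s = 3.3072 min ≈ 3.31 min.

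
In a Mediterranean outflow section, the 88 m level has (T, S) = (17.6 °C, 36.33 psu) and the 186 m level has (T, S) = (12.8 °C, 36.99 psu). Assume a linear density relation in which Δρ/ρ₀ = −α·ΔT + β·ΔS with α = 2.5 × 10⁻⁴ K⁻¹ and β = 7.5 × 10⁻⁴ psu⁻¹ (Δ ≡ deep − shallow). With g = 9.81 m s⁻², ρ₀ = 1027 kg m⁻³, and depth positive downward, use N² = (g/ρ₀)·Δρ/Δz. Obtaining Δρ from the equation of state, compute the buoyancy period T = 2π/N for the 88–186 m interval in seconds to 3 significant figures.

ΔT = -4.8 K, ΔS = +0.66 psu (deep − shallow).
Δρ/ρ₀ = −αΔT + βΔS = 1.20 × 10⁻³ + 4.95 × 10⁻⁴ = 1.695 × 10⁻³, so Δρ ≈ 1.741 kg m⁻³.
N² = (g/ρ₀)·Δρ/Δz = g·(Δρ/ρ₀)/Δz = 9.81 × 1.695 × 10⁻³ / 98 = 1.6967 × 10⁻⁴ s⁻².
N = √(1.6967 × 10⁻⁴) = 0.013026 rad s⁻¹ → T = 2π/N = 482.36 s ≈ 482 s.

482 s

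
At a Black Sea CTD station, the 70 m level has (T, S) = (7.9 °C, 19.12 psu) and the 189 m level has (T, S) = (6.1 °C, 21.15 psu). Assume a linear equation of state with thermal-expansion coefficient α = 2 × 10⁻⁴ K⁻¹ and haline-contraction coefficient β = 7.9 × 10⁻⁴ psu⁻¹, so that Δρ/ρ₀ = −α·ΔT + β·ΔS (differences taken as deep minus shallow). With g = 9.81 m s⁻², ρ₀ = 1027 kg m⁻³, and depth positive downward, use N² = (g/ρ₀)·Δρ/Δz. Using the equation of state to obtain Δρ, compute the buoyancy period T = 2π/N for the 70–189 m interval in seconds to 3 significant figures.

494 s

ΔT = -1.8 K, ΔS = +2.03 psu (deep − shallow).
Δρ/ρ₀ = −αΔT + βΔS = 3.60 × 10⁻⁴ + 1.6037 × 10⁻³ = 1.9637 × 10⁻³, so Δρ ≈ 2.017 kg m⁻³.
N² = (g/ρ₀)·Δρ/Δz = g·(Δρ/ρ₀)/Δz = 9.81 × 1.9637 × 10⁻³ / 119 = 1.6188 × 10⁻⁴ s⁻².
N = √(1.6188 × 10⁻⁴) = 0.012723 rad s⁻¹ → T = 2π/N = 493.84 s ≈ 494 s.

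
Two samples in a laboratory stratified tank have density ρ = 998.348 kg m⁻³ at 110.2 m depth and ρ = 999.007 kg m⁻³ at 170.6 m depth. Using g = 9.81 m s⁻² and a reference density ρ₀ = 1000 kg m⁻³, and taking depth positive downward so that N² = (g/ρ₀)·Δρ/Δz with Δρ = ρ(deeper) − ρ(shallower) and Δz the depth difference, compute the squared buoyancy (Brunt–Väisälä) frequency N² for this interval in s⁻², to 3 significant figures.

Δρ = 999.007 − 998.348 = 0.659 kg m⁻³ over Δz = 170.6 − 110.2 = 60.4 m.
N² = (9.81/1000) × (0.659/60.4) = 1.0703 × 10⁻⁴ s⁻² ≈ 1.07 × 10⁻⁴ s⁻².

1.07 × 10⁻⁴ s⁻²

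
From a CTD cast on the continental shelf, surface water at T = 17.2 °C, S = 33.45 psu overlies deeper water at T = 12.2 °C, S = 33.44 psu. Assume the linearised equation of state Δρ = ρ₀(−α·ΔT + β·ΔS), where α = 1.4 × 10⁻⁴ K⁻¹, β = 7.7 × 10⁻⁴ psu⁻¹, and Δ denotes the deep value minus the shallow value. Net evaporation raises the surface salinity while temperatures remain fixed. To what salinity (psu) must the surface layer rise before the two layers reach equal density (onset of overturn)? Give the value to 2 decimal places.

34.35 psu

Neutral buoyancy requires −α(T_deep − T_surf) + β(S_deep − S_surf′) = 0.
S_surf′ = S_deep − (α/β)·ΔT = 33.44 − (1.4 × 10⁻⁴/7.7 × 10⁻⁴)·(-5.0) = 34.3491 psu.
Increase required: 34.3491 − 33.45 = 0.8991 psu.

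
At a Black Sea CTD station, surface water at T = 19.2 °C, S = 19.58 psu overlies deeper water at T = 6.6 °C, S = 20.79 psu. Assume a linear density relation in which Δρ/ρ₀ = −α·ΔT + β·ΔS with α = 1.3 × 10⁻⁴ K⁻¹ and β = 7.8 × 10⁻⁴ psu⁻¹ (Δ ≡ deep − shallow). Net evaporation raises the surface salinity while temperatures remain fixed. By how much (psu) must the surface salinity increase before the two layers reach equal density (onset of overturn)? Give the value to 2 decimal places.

Neutral buoyancy requires −α(T_deep − T_surf) + β(S_deep − S_surf′) = 0.
S_surf′ = S_deep − (α/β)·ΔT = 20.79 − (1.3 × 10⁻⁴/7.8 × 10⁻⁴)·(-12.6) = 22.8900 psu.
Increase required: 22.8900 − 19.58 = 3.3100 psu.

3.31 psu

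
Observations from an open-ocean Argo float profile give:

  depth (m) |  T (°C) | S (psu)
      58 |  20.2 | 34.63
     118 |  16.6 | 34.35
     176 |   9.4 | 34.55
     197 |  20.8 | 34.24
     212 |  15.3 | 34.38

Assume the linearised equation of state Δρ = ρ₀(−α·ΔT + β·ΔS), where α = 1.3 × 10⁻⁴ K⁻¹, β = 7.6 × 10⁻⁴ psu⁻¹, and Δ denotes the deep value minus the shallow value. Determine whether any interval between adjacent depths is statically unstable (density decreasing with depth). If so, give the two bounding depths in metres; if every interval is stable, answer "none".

Evaluate Δρ/ρ₀ = −αΔT + βΔS across each adjacent pair:
  58–118 m: −αΔT+βΔS = −(1.3 × 10⁻⁴)(-3.6)+(7.6 × 10⁻⁴)(-0.28) = 2.6 × 10⁻⁴ → stable
  118–176 m: −αΔT+βΔS = −(1.3 × 10⁻⁴)(-7.2)+(7.6 × 10⁻⁴)(+0.20) = 1.1 × 10⁻³ → stable
  176–197 m: −αΔT+βΔS = −(1.3 × 10⁻⁴)(+11.4)+(7.6 × 10⁻⁴)(-0.31) = -1.7 × 10⁻³ → UNSTABLE
  197–212 m: −αΔT+βΔS = −(1.3 × 10⁻⁴)(-5.5)+(7.6 × 10⁻⁴)(+0.14) = 8.2 × 10⁻⁴ → stable
The 176–197 m interval has Δρ < 0: lighter water underlies denser water.

176–197 m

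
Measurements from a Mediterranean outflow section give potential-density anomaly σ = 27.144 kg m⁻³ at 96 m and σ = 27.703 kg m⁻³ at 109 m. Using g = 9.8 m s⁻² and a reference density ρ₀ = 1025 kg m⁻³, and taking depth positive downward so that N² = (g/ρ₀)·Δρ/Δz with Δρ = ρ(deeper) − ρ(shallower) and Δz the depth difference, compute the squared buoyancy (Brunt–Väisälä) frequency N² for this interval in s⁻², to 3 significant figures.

4.11 × 10⁻⁴ s⁻²

Δρ = 1027.703 − 1027.144 = 0.559 kg m⁻³ over Δz = 109 − 96 = 13 m.
N² = (9.8/1025) × (0.559/13) = 4.1112 × 10⁻⁴ s⁻² ≈ 4.11 × 10⁻⁴ s⁻².
N² > 0, so the interval is statically stable.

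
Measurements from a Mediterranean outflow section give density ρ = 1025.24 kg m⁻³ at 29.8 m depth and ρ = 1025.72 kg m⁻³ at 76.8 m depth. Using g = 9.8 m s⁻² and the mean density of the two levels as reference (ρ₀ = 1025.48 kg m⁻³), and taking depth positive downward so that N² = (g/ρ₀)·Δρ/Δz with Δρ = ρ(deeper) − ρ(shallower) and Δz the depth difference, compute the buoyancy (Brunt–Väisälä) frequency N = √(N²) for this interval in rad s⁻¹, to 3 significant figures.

9.88 × 10⁻³ rad s⁻¹

Δρ = 1025.72 − 1025.24 = 0.48 kg m⁻³ over Δz = 76.8 − 29.8 = 47 m.
N² = (9.8/1025.48) × (0.48/47) = 9.7598 × 10⁻⁵ s⁻².
N = √(9.7598 × 10⁻⁵) = 9.8792 × 10⁻³ rad s⁻¹ ≈ 9.88 × 10⁻³ rad s⁻¹.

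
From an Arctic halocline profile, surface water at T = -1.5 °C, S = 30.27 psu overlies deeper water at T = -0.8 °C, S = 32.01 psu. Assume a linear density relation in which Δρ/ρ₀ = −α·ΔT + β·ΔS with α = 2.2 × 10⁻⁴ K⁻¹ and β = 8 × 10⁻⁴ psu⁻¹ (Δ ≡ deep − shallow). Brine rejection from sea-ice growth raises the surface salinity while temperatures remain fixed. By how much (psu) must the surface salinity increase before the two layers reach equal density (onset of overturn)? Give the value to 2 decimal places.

1.55 psu

Neutral buoyancy requires −α(T_deep − T_surf) + β(S_deep − S_surf′) = 0.
S_surf′ = S_deep − (α/β)·ΔT = 32.01 − (2.2 × 10⁻⁴/8 × 10⁻⁴)·(+0.7) = 31.8175 psu.
Increase required: 31.8175 − 30.27 = 1.5475 psu.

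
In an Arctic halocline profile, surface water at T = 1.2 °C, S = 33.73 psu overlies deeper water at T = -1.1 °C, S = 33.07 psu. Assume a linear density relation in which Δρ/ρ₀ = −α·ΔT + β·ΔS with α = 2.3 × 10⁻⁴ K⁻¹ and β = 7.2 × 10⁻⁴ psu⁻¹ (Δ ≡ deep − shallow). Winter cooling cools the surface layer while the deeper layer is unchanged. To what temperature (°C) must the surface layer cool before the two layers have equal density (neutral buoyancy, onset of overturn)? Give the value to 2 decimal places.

0.97 °C

Neutral buoyancy requires Δρ = 0, i.e. −α(T_deep − T_surf′) + β(S_deep − S_surf) = 0.
T_surf′ = T_deep − (β/α)·ΔS = -1.1 − (7.2 × 10⁻⁴/2.3 × 10⁻⁴)·(-0.66) = 0.9661 °C.
Cooling required: 1.2 − (0.9661) = 0.2339 °C.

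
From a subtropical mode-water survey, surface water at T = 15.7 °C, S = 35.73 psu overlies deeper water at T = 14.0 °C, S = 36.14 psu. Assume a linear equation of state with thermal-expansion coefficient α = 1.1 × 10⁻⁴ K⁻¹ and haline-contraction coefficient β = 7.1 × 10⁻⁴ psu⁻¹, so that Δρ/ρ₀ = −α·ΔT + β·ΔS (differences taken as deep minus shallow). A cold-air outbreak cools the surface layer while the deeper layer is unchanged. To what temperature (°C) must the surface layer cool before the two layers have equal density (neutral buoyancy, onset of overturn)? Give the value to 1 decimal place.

11.4 °C

Neutral buoyancy requires Δρ = 0, i.e. −α(T_deep − T_surf′) + β(S_deep − S_surf) = 0.
T_surf′ = T_deep − (β/α)·ΔS = 14.0 − (7.1 × 10⁻⁴/1.1 × 10⁻⁴)·(+0.41) = 11.354 °C.
Cooling required: 15.7 − (11.354) = 4.346 °C.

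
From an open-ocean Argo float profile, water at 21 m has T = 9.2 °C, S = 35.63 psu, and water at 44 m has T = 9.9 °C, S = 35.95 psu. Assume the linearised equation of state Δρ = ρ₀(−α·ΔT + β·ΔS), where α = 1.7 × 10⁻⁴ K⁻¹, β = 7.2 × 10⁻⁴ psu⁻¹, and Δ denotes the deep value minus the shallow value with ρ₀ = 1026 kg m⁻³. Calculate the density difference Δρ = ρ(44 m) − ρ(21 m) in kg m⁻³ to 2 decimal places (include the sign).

ΔT = +0.7 K, ΔS = +0.32 psu (deep − shallow).
Δρ/ρ₀ = −(1.7 × 10⁻⁴)(+0.7) + (7.2 × 10⁻⁴)(+0.32) = 1.114 × 10⁻⁴.
Δρ = 1026 × (1.114 × 10⁻⁴) = +0.11 kg m⁻³.
Positive Δρ: denser below, stable.

+0.11 kg m⁻³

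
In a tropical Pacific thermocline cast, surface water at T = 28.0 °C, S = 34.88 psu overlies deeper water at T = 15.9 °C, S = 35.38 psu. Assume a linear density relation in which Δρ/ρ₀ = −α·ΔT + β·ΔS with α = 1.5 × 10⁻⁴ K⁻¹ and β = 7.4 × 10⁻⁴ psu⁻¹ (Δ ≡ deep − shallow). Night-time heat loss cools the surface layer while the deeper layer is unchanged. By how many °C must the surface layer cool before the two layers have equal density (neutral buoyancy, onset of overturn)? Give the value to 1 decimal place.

14.6 °C

Neutral buoyancy requires Δρ = 0, i.e. −α(T_deep − T_surf′) + β(S_deep − S_surf) = 0.
T_surf′ = T_deep − (β/α)·ΔS = 15.9 − (7.4 × 10⁻⁴/1.5 × 10⁻⁴)·(+0.50) = 13.433 °C.
Cooling required: 28.0 − (13.433) = 14.567 °C.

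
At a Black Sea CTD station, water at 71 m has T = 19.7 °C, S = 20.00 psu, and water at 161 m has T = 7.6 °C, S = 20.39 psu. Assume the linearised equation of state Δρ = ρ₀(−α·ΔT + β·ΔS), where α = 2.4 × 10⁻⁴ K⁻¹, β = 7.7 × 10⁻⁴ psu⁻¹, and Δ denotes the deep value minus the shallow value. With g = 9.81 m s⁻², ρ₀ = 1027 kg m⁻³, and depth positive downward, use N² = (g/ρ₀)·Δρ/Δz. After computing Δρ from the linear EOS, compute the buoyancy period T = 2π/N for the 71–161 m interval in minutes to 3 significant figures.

5.60 min

ΔT = -12.1 K, ΔS = +0.39 psu (deep − shallow).
Δρ/ρ₀ = −αΔT + βΔS = 2.904 × 10⁻³ + 3.003 × 10⁻⁴ = 3.2043 × 10⁻³, so Δρ ≈ 3.291 kg m⁻³.
N² = (g/ρ₀)·Δρ/Δz = g·(Δρ/ρ₀)/Δz = 9.81 × 3.2043 × 10⁻³ / 90 = 3.4927 × 10⁻⁴ s⁻².
N = √(3.4927 × 10⁻⁴) = 0.018689 rad s⁻¹ → T = 2π/N = 336.20 s = 5.6033 min ≈ 5.60 min.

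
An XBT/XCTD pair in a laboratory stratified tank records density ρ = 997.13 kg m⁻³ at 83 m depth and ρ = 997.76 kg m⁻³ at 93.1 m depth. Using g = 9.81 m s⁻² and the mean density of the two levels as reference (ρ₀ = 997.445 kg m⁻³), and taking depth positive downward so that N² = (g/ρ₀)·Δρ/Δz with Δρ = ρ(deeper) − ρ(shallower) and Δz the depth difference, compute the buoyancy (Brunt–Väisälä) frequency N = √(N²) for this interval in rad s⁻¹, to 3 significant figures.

Δρ = 997.76 − 997.13 = 0.63 kg m⁻³ over Δz = 93.1 − 83 = 10.1 m.
N² = (9.81/997.445) × (0.63/10.1) = 6.1348 × 10⁻⁴ s⁻².
N = √(6.1348 × 10⁻⁴) = 0.024769 rad s⁻¹ ≈ 0.0248 rad s⁻¹.
A positive N² confirms static stability across the interval.

0.0248 rad s⁻¹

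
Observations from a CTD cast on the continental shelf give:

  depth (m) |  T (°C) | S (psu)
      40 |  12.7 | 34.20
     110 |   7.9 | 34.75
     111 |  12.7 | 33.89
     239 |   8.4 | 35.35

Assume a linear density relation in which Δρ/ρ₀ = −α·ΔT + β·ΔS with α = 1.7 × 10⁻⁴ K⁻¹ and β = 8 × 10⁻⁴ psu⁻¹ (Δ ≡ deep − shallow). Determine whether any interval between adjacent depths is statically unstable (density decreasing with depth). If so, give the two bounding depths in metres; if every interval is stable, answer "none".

Evaluate Δρ/ρ₀ = −αΔT + βΔS across each adjacent pair:
  40–110 m: −αΔT+βΔS = −(1.7 × 10⁻⁴)(-4.8)+(8 × 10⁻⁴)(+0.55) = 1.3 × 10⁻³ → stable
  110–111 m: −αΔT+βΔS = −(1.7 × 10⁻⁴)(+4.8)+(8 × 10⁻⁴)(-0.86) = -1.5 × 10⁻³ → UNSTABLE
  111–239 m: −αΔT+βΔS = −(1.7 × 10⁻⁴)(-4.3)+(8 × 10⁻⁴)(+1.46) = 1.9 × 10⁻³ → stable
The 110–111 m interval has Δρ < 0: lighter water underlies denser water.

110–111 m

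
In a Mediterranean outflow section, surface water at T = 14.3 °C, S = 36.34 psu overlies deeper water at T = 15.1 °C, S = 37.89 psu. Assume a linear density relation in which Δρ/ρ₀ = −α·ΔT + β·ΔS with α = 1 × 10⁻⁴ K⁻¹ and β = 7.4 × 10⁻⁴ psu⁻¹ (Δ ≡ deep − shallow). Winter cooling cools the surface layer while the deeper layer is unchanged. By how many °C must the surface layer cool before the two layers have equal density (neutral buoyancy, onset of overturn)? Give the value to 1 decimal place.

10.7 °C

Neutral buoyancy requires Δρ = 0, i.e. −α(T_deep − T_surf′) + β(S_deep − S_surf) = 0.
T_surf′ = T_deep − (β/α)·ΔS = 15.1 − (7.4 × 10⁻⁴/1 × 10⁻⁴)·(+1.55) = 3.630 °C.
Cooling required: 14.3 − (3.630) = 10.670 °C.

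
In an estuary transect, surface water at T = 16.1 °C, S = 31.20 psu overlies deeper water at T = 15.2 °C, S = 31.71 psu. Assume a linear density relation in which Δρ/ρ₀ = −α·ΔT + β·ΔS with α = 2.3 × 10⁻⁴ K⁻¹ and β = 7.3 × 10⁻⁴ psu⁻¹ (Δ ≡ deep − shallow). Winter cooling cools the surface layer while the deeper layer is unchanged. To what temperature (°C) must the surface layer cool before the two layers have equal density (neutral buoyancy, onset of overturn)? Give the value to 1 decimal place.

13.6 °C

Neutral buoyancy requires Δρ = 0, i.e. −α(T_deep − T_surf′) + β(S_deep − S_surf) = 0.
T_surf′ = T_deep − (β/α)·ΔS = 15.2 − (7.3 × 10⁻⁴/2.3 × 10⁻⁴)·(+0.51) = 13.581 °C.
Cooling required: 16.1 − (13.581) = 2.519 °C.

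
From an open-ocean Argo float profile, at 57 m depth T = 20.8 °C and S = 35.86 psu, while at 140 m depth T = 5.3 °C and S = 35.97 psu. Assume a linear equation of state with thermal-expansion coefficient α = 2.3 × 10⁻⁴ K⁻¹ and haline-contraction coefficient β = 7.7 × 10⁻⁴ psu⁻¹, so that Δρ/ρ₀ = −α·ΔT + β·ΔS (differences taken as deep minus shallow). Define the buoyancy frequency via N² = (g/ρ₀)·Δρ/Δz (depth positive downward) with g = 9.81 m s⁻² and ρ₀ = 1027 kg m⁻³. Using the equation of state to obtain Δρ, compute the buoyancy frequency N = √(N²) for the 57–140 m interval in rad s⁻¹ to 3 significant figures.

0.0208 rad s⁻¹

ΔT = -15.5 K, ΔS = +0.11 psu (deep − shallow).
Δρ/ρ₀ = −αΔT + βΔS = 3.565 × 10⁻³ + 8.47 × 10⁻⁵ = 3.6497 × 10⁻³, so Δρ ≈ 3.748 kg m⁻³.
N² = (g/ρ₀)·Δρ/Δz = g·(Δρ/ρ₀)/Δz = 9.81 × 3.6497 × 10⁻³ / 83 = 4.3137 × 10⁻⁴ s⁻².
N = √(4.3137 × 10⁻⁴) = 0.020769 rad s⁻¹ ≈ 0.0208 rad s⁻¹.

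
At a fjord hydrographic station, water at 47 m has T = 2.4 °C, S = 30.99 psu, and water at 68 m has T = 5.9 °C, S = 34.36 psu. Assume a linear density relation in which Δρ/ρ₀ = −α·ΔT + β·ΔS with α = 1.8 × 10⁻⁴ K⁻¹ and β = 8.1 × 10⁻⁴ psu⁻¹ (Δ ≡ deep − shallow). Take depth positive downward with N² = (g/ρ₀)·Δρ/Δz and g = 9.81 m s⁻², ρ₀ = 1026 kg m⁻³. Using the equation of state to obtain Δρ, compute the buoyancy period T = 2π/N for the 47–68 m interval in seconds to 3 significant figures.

ΔT = +3.5 K, ΔS = +3.37 psu (deep − shallow).
Δρ/ρ₀ = −αΔT + βΔS = -6.30 × 10⁻⁴ + 2.7297 × 10⁻³ = 2.0997 × 10⁻³, so Δρ ≈ 2.154 kg m⁻³.
N² = (g/ρ₀)·Δρ/Δz = g·(Δρ/ρ₀)/Δz = 9.81 × 2.0997 × 10⁻³ / 21 = 9.8086 × 10⁻⁴ s⁻².
N = √(9.8086 × 10⁻⁴) = 0.031319 rad s⁻¹ → T = 2π/N = 200.62 s ≈ 201 s.

201 s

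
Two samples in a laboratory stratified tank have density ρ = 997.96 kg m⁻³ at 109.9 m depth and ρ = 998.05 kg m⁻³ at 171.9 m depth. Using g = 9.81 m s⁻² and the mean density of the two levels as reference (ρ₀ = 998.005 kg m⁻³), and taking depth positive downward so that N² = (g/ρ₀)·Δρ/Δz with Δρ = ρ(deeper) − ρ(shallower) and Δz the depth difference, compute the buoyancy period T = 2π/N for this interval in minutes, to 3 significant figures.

Δρ = 998.05 − 997.96 = 0.09 kg m⁻³ over Δz = 171.9 − 109.9 = 62 m.
N² = (9.81/998.005) × (0.09/62) = 1.4269 × 10⁻⁵ s⁻².
N = √(1.4269 × 10⁻⁵) = 3.7774 × 10⁻³ rad s⁻¹, so T = 2π/N = 1.6634 × 10³ s = 27.723 min ≈ 27.7 min.

27.7 min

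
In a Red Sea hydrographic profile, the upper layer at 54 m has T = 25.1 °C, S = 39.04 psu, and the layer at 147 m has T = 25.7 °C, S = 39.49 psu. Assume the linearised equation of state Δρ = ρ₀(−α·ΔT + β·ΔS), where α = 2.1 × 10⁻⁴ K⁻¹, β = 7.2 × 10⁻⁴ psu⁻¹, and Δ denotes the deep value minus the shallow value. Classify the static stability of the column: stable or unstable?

ΔT = 25.7 − 25.1 = +0.6 K and ΔS = 39.49 − 39.04 = +0.45 psu (deep − shallow).
−αΔT = -1.26 × 10⁻⁴; βΔS = 3.24 × 10⁻⁴; sum Δρ/ρ₀ = 1.98 × 10⁻⁴.
Δρ/ρ₀ > 0, so Δρ > 0: deeper water is denser → statically stable.

stable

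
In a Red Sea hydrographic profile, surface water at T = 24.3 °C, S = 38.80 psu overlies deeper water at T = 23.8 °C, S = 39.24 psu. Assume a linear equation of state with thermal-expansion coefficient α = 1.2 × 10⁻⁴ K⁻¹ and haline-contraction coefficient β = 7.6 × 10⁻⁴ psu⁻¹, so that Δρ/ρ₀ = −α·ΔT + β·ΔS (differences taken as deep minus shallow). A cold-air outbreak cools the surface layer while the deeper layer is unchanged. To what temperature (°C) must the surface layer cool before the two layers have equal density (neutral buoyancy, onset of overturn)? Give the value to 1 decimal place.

21.0 °C

Neutral buoyancy requires Δρ = 0, i.e. −α(T_deep − T_surf′) + β(S_deep − S_surf) = 0.
T_surf′ = T_deep − (β/α)·ΔS = 23.8 − (7.6 × 10⁻⁴/1.2 × 10⁻⁴)·(+0.44) = 21.013 °C.
Cooling required: 24.3 − (21.013) = 3.287 °C.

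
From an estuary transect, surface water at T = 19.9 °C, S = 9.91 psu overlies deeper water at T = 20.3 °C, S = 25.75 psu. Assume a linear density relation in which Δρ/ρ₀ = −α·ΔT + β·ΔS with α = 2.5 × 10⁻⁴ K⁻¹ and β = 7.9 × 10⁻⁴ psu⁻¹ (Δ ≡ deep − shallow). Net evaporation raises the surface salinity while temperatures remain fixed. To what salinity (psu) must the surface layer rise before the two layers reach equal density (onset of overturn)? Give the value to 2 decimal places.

Neutral buoyancy requires −α(T_deep − T_surf) + β(S_deep − S_surf′) = 0.
S_surf′ = S_deep − (α/β)·ΔT = 25.75 − (2.5 × 10⁻⁴/7.9 × 10⁻⁴)·(+0.4) = 25.6234 psu.
Increase required: 25.6234 − 9.91 = 15.7134 psu.

25.62 psu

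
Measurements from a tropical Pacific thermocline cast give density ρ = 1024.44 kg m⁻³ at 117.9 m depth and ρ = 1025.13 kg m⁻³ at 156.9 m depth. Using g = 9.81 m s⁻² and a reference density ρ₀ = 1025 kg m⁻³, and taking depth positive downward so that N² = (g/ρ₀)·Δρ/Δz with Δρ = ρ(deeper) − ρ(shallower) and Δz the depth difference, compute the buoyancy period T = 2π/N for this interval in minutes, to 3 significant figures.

8.05 min

Δρ = 1025.13 − 1024.44 = 0.69 kg m⁻³ over Δz = 156.9 − 117.9 = 39 m.
N² = (9.81/1025) × (0.69/39) = 1.6933 × 10⁻⁴ s⁻².
N = √(1.6933 × 10⁻⁴) = 0.013013 rad s⁻¹, so T = 2π/N = 482.84 s = 8.0473 min ≈ 8.05 min.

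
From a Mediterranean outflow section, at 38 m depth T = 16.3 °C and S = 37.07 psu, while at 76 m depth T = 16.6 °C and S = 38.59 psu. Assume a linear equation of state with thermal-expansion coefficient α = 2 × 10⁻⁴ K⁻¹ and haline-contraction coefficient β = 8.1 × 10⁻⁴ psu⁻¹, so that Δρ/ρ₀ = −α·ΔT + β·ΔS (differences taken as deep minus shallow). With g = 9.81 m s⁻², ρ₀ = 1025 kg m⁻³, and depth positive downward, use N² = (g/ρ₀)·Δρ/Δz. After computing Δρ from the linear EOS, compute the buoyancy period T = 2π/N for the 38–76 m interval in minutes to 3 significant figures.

6.02 min

ΔT = +0.3 K, ΔS = +1.52 psu (deep − shallow).
Δρ/ρ₀ = −αΔT + βΔS = -6.00 × 10⁻⁵ + 1.2312 × 10⁻³ = 1.1712 × 10⁻³, so Δρ ≈ 1.200 kg m⁻³.
N² = (g/ρ₀)·Δρ/Δz = g·(Δρ/ρ₀)/Δz = 9.81 × 1.1712 × 10⁻³ / 38 = 3.0235 × 10⁻⁴ s⁻².
N = √(3.0235 × 10⁻⁴) = 0.017388 rad s⁻¹ → T = 2π/N = 361.35 s = 6.0225 min ≈ 6.02 min.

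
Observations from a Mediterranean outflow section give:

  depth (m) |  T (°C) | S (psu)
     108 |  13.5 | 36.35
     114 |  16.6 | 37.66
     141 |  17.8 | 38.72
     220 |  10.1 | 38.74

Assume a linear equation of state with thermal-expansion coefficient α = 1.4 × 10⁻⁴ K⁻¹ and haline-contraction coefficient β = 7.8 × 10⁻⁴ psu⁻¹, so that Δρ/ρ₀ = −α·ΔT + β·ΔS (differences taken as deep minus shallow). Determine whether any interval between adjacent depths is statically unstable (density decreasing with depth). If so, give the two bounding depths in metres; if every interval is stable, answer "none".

none

Evaluate Δρ/ρ₀ = −αΔT + βΔS across each adjacent pair:
  108–114 m: −αΔT+βΔS = −(1.4 × 10⁻⁴)(+3.1)+(7.8 × 10⁻⁴)(+1.31) = 5.9 × 10⁻⁴ → stable
  114–141 m: −αΔT+βΔS = −(1.4 × 10⁻⁴)(+1.2)+(7.8 × 10⁻⁴)(+1.06) = 6.6 × 10⁻⁴ → stable
  141–220 m: −αΔT+βΔS = −(1.4 × 10⁻⁴)(-7.7)+(7.8 × 10⁻⁴)(+0.02) = 1.1 × 10⁻³ → stable
Every interval has Δρ > 0: the column is stably stratified throughout.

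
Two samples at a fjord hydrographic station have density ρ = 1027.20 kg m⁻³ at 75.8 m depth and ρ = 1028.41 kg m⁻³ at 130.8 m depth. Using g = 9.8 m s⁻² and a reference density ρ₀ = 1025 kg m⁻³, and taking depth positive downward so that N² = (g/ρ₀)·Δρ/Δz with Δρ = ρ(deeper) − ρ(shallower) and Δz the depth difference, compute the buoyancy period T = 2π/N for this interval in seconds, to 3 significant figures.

433 s

Δρ = 1028.41 − 1027.20 = 1.21 kg m⁻³ over Δz = 130.8 − 75.8 = 55 m.
N² = (9.8/1025) × (1.21/55) = 2.1034 × 10⁻⁴ s⁻².
N = √(2.1034 × 10⁻⁴) = 0.014503 rad s⁻¹, so T = 2π/N = 433.23 s ≈ 433 s.
N² > 0, so the interval is statically stable.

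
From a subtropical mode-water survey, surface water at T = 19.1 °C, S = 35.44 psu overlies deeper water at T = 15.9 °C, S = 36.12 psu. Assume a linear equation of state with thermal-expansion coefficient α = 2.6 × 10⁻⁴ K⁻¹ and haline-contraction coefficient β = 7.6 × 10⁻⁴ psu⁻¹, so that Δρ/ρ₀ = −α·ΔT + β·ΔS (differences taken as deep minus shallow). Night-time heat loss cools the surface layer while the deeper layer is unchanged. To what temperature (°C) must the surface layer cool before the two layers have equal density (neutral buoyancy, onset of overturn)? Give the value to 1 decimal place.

Neutral buoyancy requires Δρ = 0, i.e. −α(T_deep − T_surf′) + β(S_deep − S_surf) = 0.
T_surf′ = T_deep − (β/α)·ΔS = 15.9 − (7.6 × 10⁻⁴/2.6 × 10⁻⁴)·(+0.68) = 13.912 °C.
Cooling required: 19.1 − (13.912) = 5.188 °C.

13.9 °C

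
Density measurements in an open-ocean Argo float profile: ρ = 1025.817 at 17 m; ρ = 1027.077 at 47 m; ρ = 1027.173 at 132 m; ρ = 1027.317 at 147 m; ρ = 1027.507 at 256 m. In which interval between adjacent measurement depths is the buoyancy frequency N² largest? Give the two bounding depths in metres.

17–47 m

Compute the density gradient over each adjacent pair:
  17–47 m: Δρ/Δz = 1.260/30 = 0.042 kg m⁻⁴
  47–132 m: Δρ/Δz = 0.096/85 = 1.1 × 10⁻³ kg m⁻⁴
  132–147 m: Δρ/Δz = 0.144/15 = 9.6 × 10⁻³ kg m⁻⁴
  147–256 m: Δρ/Δz = 0.190/109 = 1.7 × 10⁻³ kg m⁻⁴
The largest gradient is in the 17–47 m interval — the pycnocline.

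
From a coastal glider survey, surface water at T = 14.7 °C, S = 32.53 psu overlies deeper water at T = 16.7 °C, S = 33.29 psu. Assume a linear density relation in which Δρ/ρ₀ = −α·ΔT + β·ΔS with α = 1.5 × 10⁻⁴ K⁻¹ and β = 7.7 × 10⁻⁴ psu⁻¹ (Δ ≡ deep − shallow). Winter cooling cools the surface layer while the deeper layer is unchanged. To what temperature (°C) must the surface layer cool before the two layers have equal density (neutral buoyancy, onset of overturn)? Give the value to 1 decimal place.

12.8 °C

Neutral buoyancy requires Δρ = 0, i.e. −α(T_deep − T_surf′) + β(S_deep − S_surf) = 0.
T_surf′ = T_deep − (β/α)·ΔS = 16.7 − (7.7 × 10⁻⁴/1.5 × 10⁻⁴)·(+0.76) = 12.799 °C.
Cooling required: 14.7 − (12.799) = 1.901 °C.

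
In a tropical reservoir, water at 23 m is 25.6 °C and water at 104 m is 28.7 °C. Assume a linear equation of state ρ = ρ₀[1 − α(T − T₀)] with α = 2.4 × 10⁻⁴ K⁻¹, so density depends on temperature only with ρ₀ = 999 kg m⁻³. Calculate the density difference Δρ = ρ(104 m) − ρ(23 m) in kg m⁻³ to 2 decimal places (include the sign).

ΔT = +3.1 K, Δρ/ρ₀ = −αΔT = -7.44 × 10⁻⁴.
Δρ = 999 × (-7.44 × 10⁻⁴) = -0.74 kg m⁻³.
Negative Δρ: lighter below, statically unstable.

-0.74 kg m⁻³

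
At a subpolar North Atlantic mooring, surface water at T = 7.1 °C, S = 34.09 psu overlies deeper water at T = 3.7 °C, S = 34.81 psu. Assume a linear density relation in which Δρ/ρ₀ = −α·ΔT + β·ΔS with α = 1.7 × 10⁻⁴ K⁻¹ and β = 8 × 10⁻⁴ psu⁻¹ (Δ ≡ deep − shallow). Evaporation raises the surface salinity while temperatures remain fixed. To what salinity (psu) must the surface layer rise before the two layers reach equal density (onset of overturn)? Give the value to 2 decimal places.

35.53 psu

Neutral buoyancy requires −α(T_deep − T_surf) + β(S_deep − S_surf′) = 0.
S_surf′ = S_deep − (α/β)·ΔT = 34.81 − (1.7 × 10⁻⁴/8 × 10⁻⁴)·(-3.4) = 35.5325 psu.
Increase required: 35.5325 − 34.09 = 1.4425 psu.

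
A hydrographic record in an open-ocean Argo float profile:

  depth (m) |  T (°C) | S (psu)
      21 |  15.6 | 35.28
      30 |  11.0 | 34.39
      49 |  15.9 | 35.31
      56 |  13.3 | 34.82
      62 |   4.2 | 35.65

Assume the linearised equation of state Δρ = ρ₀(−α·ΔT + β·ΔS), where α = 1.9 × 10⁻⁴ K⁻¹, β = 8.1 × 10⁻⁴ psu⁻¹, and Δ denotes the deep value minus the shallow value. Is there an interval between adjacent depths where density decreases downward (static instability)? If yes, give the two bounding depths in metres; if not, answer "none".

30–49 m

Evaluate Δρ/ρ₀ = −αΔT + βΔS across each adjacent pair:
  21–30 m: −αΔT+βΔS = −(1.9 × 10⁻⁴)(-4.6)+(8.1 × 10⁻⁴)(-0.89) = 1.5 × 10⁻⁴ → stable
  30–49 m: −αΔT+βΔS = −(1.9 × 10⁻⁴)(+4.9)+(8.1 × 10⁻⁴)(+0.92) = -1.9 × 10⁻⁴ → UNSTABLE
  49–56 m: −αΔT+βΔS = −(1.9 × 10⁻⁴)(-2.6)+(8.1 × 10⁻⁴)(-0.49) = 9.7 × 10⁻⁵ → stable
  56–62 m: −αΔT+βΔS = −(1.9 × 10⁻⁴)(-9.1)+(8.1 × 10⁻⁴)(+0.83) = 2.4 × 10⁻³ → stable
The 30–49 m interval has Δρ < 0: lighter water underlies denser water.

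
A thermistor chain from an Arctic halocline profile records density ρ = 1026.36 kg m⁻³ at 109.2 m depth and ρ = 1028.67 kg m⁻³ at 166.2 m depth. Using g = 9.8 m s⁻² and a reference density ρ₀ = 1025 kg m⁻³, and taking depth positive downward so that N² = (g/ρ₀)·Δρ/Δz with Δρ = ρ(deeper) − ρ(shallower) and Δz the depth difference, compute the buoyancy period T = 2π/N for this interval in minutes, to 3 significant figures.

5.32 min

Δρ = 1028.67 − 1026.36 = 2.31 kg m⁻³ over Δz = 166.2 − 109.2 = 57 m.
N² = (9.8/1025) × (2.31/57) = 3.8747 × 10⁻⁴ s⁻².
N = √(3.8747 × 10⁻⁴) = 0.019684 rad s⁻¹, so T = 2π/N = 319.20 s = 5.3200 min ≈ 5.32 min.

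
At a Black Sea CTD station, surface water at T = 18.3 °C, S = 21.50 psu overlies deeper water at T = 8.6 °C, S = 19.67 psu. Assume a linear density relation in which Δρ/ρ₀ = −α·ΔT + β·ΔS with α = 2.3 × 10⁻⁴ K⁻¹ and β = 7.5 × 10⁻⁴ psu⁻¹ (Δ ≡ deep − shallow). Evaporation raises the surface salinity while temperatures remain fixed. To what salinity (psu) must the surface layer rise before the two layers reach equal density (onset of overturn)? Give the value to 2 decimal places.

Neutral buoyancy requires −α(T_deep − T_surf) + β(S_deep − S_surf′) = 0.
S_surf′ = S_deep − (α/β)·ΔT = 19.67 − (2.3 × 10⁻⁴/7.5 × 10⁻⁴)·(-9.7) = 22.6447 psu.
Increase required: 22.6447 − 21.50 = 1.1447 psu.

22.64 psu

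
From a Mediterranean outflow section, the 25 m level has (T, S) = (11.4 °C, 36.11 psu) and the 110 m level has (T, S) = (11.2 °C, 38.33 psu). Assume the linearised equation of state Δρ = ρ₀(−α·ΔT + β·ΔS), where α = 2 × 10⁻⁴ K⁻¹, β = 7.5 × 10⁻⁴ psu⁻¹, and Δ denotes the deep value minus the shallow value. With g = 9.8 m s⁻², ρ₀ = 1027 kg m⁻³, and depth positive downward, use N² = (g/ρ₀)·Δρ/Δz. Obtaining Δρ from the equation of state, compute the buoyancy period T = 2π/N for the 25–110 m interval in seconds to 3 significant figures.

ΔT = -0.2 K, ΔS = +2.22 psu (deep − shallow).
Δρ/ρ₀ = −αΔT + βΔS = 4.00 × 10⁻⁵ + 1.665 × 10⁻³ = 1.705 × 10⁻³, so Δρ ≈ 1.751 kg m⁻³.
N² = (g/ρ₀)·Δρ/Δz = g·(Δρ/ρ₀)/Δz = 9.8 × 1.705 × 10⁻³ / 85 = 1.9658 × 10⁻⁴ s⁻².
N = √(1.9658 × 10⁻⁴) = 0.014021 rad s⁻¹ → T = 2π/N = 448.13 s ≈ 448 s.

448 s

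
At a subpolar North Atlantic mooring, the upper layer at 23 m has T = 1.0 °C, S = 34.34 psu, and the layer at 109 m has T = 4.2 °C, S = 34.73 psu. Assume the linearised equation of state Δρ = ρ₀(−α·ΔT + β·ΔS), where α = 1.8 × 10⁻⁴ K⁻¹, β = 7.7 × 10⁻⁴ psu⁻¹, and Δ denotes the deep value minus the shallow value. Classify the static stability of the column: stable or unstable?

ΔT = 4.2 − 1.0 = +3.2 K and ΔS = 34.73 − 34.34 = +0.39 psu (deep − shallow).
−αΔT = -5.76 × 10⁻⁴; βΔS = 3.003 × 10⁻⁴; sum Δρ/ρ₀ = -2.757 × 10⁻⁴.
Δρ/ρ₀ < 0, so Δρ < 0: deeper water is lighter → statically unstable; the column would overturn.

unstable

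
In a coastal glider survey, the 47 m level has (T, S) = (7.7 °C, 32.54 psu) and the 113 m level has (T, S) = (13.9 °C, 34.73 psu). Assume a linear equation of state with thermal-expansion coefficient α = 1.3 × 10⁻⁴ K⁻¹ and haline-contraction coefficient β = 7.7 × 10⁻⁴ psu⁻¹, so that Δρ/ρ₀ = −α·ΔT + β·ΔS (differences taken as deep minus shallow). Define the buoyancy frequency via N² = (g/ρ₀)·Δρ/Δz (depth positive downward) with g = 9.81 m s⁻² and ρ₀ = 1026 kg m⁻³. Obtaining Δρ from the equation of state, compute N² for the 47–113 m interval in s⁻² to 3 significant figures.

ΔT = +6.2 K, ΔS = +2.19 psu (deep − shallow).
Δρ/ρ₀ = −αΔT + βΔS = -8.06 × 10⁻⁴ + 1.6863 × 10⁻³ = 8.803 × 10⁻⁴, so Δρ ≈ 0.9032 kg m⁻³.
N² = (g/ρ₀)·Δρ/Δz = g·(Δρ/ρ₀)/Δz = 9.81 × 8.803 × 10⁻⁴ / 66 = 1.3084 × 10⁻⁴ s⁻² ≈ 1.31 × 10⁻⁴ s⁻².

1.31 × 10⁻⁴ s⁻²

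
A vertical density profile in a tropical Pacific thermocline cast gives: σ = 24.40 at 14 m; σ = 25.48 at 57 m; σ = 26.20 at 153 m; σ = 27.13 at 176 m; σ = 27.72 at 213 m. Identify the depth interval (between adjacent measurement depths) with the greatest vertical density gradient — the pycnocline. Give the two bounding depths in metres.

153–176 m

Compute the density gradient over each adjacent pair:
  14–57 m: Δρ/Δz = 1.08/43 = 0.025 kg m⁻⁴
  57–153 m: Δρ/Δz = 0.72/96 = 7.5 × 10⁻³ kg m⁻⁴
  153–176 m: Δρ/Δz = 0.93/23 = 0.040 kg m⁻⁴
  176–213 m: Δρ/Δz = 0.59/37 = 0.016 kg m⁻⁴
The largest gradient is in the 153–176 m interval — the pycnocline.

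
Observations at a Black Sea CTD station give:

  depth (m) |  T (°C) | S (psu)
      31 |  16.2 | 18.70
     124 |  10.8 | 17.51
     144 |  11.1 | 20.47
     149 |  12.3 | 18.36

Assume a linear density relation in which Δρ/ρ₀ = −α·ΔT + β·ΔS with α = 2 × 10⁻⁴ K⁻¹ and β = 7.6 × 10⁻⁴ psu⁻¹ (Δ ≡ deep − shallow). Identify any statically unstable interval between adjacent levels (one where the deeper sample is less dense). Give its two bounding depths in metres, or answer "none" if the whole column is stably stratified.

Evaluate Δρ/ρ₀ = −αΔT + βΔS across each adjacent pair:
  31–124 m: −αΔT+βΔS = −(2 × 10⁻⁴)(-5.4)+(7.6 × 10⁻⁴)(-1.19) = 1.8 × 10⁻⁴ → stable
  124–144 m: −αΔT+βΔS = −(2 × 10⁻⁴)(+0.3)+(7.6 × 10⁻⁴)(+2.96) = 2.2 × 10⁻³ → stable
  144–149 m: −αΔT+βΔS = −(2 × 10⁻⁴)(+1.2)+(7.6 × 10⁻⁴)(-2.11) = -1.8 × 10⁻³ → UNSTABLE
The 144–149 m interval has Δρ < 0: lighter water underlies denser water.

144–149 m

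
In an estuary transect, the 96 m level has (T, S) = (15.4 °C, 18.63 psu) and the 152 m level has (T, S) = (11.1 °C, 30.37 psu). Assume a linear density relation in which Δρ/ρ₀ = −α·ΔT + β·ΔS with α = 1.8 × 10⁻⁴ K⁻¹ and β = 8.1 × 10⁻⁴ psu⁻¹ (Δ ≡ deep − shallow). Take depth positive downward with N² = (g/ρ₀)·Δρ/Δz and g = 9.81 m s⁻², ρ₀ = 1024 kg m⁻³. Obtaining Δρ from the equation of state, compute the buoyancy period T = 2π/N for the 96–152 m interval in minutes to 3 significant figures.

ΔT = -4.3 K, ΔS = +11.74 psu (deep − shallow).
Δρ/ρ₀ = −αΔT + βΔS = 7.74 × 10⁻⁴ + 9.5094 × 10⁻³ = 0.0102834, so Δρ ≈ 10.53 kg m⁻³.
N² = (g/ρ₀)·Δρ/Δz = g·(Δρ/ρ₀)/Δz = 9.81 × 0.0102834 / 56 = 1.8014 × 10⁻³ s⁻².
N = √(1.8014 × 10⁻³) = 0.042443 rad s⁻¹ → T = 2π/N = 148.04 s = 2.4673 min ≈ 2.47 min.

2.47 min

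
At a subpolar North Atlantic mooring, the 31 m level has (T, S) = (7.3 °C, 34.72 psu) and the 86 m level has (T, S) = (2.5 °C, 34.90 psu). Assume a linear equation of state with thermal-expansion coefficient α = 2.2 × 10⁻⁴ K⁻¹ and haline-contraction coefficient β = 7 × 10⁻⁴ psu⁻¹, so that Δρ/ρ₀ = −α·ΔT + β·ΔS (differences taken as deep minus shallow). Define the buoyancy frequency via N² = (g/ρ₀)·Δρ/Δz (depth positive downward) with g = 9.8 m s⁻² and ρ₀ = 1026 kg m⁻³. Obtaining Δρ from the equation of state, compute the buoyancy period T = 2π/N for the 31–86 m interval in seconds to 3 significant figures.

ΔT = -4.8 K, ΔS = +0.18 psu (deep − shallow).
Δρ/ρ₀ = −αΔT + βΔS = 1.056 × 10⁻³ + 1.26 × 10⁻⁴ = 1.182 × 10⁻³, so Δρ ≈ 1.213 kg m⁻³.
N² = (g/ρ₀)·Δρ/Δz = g·(Δρ/ρ₀)/Δz = 9.8 × 1.182 × 10⁻³ / 55 = 2.1061 × 10⁻⁴ s⁻².
N = √(2.1061 × 10⁻⁴) = 0.014512 rad s⁻¹ → T = 2π/N = 432.96 s ≈ 433 s.

433 s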